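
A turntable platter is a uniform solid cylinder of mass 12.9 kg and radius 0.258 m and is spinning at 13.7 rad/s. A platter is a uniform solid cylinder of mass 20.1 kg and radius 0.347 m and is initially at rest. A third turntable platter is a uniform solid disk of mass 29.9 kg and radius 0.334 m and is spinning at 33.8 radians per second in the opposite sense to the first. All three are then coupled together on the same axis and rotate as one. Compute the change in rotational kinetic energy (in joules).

The coupling torques are internal; angular momentum about the shared axis is conserved.
Moments of inertia: I_A = ½(12.9)(0.258)² = 0.4293 kg·m²; I_B = ½(20.1)(0.347)² = 1.210 kg·m²; I_C = ½(29.9)(0.334)² = 1.668 kg·m².
Taking A's sense as positive: L = (0.4293)(13.7) − (1.668)(33.8) = -50.49 kg·m²·rad/s.
Combined I = 0.4293 + 1.210 + 1.668 = 3.307 kg·m².
ω_f = L / I = -50.49 / 3.307 = -15.27 rad/s.
KE_i = ½ΣIω² = 993.0 J; KE_f = ½(3.307)(15.27)² = 385.4 J.

ΔKE ≈ -608 J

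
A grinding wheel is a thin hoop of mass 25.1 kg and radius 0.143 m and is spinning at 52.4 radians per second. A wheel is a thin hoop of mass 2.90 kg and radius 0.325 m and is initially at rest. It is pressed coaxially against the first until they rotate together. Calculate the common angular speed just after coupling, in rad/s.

|ω_f| ≈ 32.8 rad/s

No external torque acts about the common axis, so total angular momentum is conserved.
Moments of inertia: I_A = (25.1)(0.143)² = 0.5133 kg·m²; I_B = (2.90)(0.325)² = 0.3063 kg·m².
Taking A's sense as positive: L = (0.5133)(52.4) = 26.90 kg·m²·rad/s.
Combined I = 0.5133 + 0.3063 = 0.8196 kg·m².
ω_f = L / I = 26.90 / 0.8196 = 32.82 rad/s.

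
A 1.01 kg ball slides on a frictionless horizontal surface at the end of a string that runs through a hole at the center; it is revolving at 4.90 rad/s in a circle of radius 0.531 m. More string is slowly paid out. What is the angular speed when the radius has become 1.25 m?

ω₂ ≈ 0.884 rad/s

No torque about the axis ⇒ m r₁² ω₁ = m r₂² ω₂.
ω₂ = ω₁ (r₁/r₂)² = (4.90)(0.531/1.25)² = 0.8842 rad/s.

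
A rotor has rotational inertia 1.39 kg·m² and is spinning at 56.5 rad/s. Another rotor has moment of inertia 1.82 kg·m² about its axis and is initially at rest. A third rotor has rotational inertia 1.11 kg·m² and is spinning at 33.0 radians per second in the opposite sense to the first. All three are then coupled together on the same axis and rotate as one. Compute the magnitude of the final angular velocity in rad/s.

The coupling torques are internal; angular momentum about the shared axis is conserved.
Taking A's sense as positive: L = (1.390)(56.5) − (1.110)(33.0) = 41.90 kg·m²·rad/s.
Combined I = 1.390 + 1.820 + 1.110 = 4.320 kg·m².
ω_f = L / I = 41.90 / 4.320 = 9.700 rad/s.

|ω_f| ≈ 9.70 rad/s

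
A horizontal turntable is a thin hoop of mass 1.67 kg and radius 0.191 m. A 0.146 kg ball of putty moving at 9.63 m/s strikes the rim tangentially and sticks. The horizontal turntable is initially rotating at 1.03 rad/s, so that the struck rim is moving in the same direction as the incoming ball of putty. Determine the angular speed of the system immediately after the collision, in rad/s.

About the axle the impulsive forces during the collision are internal, so angular momentum about that axis is conserved.
I_p = (1.67)(0.191)² = 0.06092 kg·m². Taking the sense of the ball of putty's angular momentum as positive, L_{ball} = m v R = (0.146)(9.63)(0.191) = 0.2685 kg·m²/s.
L_i = +I_p ω_p + m v R = +(0.06092)(1.03) + 0.2685 = 0.3313 kg·m²/s.
After sticking, I_f = I_p + m R² = 0.06092 + (0.146)(0.191)² = 0.06625 kg·m².
ω_f = L_i / I_f = 0.3313 / 0.06625 = 5.001 rad/s.

|ω_f| ≈ 5.00 rad/s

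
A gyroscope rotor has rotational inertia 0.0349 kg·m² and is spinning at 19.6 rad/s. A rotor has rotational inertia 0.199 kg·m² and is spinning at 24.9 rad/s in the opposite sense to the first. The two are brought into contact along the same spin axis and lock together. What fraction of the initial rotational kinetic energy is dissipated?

fraction ≈ 0.430

No external torque acts about the common axis, so total angular momentum is conserved.
Taking A's sense as positive: L = (0.03490)(19.6) − (0.1990)(24.9) = -4.271 kg·m²·rad/s.
Combined I = 0.03490 + 0.1990 = 0.2339 kg·m².
ω_f = L / I = -4.271 / 0.2339 = -18.26 rad/s.
KE_i = ½ΣIω² = 68.39 J; KE_f = ½(0.2339)(18.26)² = 39.00 J.
Fraction dissipated = (KE_i − KE_f)/KE_i = 0.4298.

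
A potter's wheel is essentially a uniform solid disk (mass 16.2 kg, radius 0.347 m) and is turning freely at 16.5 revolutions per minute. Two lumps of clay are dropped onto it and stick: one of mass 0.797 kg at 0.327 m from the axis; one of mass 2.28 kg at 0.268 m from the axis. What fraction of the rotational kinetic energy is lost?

fraction ≈ 0.203

No external torque acts about the axis; L_before = L_after.
I_p = ½(16.2)(0.347)² = 0.9753 kg·m².
Added inertia Σmr² = (0.797)(0.327)² + (2.28)(0.268)² = 0.2490 kg·m²; I_f = 0.9753 + 0.2490 = 1.224 kg·m².
ω_f = I_p ω_i / I_f = (0.9753)(16.5) / 1.224 = 13.14 rpm.
KE_i = ½(0.9753)(1.728 rad/s)² = 1.456 J; KE_f = ½(1.224)(1.376)² = 1.160 J.
Fraction lost = 0.2034.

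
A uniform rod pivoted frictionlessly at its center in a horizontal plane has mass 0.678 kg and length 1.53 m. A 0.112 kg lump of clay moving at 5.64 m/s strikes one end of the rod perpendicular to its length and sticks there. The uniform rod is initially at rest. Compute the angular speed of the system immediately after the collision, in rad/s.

About the pivot the impulsive forces during the collision are internal, so angular momentum about that axis is conserved.
I_p = (1/12)(0.678)(1.53)² = 0.1323 kg·m². Taking the sense of the lump of clay's angular momentum as positive, L_{lump} = m v R = (0.112)(5.64)(1.53/2) = 0.4832 kg·m²/s.
L_i = 0 + 0.4832 = 0.4832 kg·m²/s.
After sticking, I_f = I_p + m R² = 0.1323 + (0.112)(1.53/2)² = 0.1978 kg·m².
ω_f = L_i / I_f = 0.4832 / 0.1978 = 2.443 rad/s.

|ω_f| ≈ 2.44 rad/s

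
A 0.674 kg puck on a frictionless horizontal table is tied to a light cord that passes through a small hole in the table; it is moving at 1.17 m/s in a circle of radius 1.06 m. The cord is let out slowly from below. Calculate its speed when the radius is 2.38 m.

Central (radial) force ⇒ zero torque about the center ⇒ m v r is constant.
v₂ = v₁ r₁ / r₂ = (1.17)(1.06) / (2.38) = 0.5211 m/s.

v₂ ≈ 0.521 m/s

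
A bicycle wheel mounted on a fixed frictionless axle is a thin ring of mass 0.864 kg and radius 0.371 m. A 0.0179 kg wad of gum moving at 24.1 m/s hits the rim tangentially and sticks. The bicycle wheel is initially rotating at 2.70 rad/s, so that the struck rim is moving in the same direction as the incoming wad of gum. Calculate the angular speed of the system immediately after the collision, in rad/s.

|ω_f| ≈ 3.96 rad/s

The axle reaction passes through the axle and exerts no torque about it; angular momentum about the axle is conserved through the impact.
I_p = (0.864)(0.371)² = 0.1189 kg·m². Taking the sense of the wad of gum's angular momentum as positive, L_{wad} = m v R = (0.0179)(24.1)(0.371) = 0.1600 kg·m²/s.
L_i = +I_p ω_p + m v R = +(0.1189)(2.70) + 0.1600 = 0.4811 kg·m²/s.
After sticking, I_f = I_p + m R² = 0.1189 + (0.0179)(0.371)² = 0.1214 kg·m².
ω_f = L_i / I_f = 0.4811 / 0.1214 = 3.964 rad/s.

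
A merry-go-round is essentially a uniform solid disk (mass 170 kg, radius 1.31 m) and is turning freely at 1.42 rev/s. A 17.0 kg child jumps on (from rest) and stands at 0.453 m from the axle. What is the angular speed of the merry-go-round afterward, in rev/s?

No external torque acts about the axle; L_before = L_after.
I_p = ½(170)(1.31)² = 145.9 kg·m².
Added inertia Σmr² = (17.0)(0.453)² = 3.489 kg·m²; I_f = 145.9 + 3.489 = 149.4 kg·m².
ω_f = I_p ω_i / I_f = (145.9)(1.42) / 149.4 = 1.387 rev/s.

ω_f ≈ 1.39 rev/s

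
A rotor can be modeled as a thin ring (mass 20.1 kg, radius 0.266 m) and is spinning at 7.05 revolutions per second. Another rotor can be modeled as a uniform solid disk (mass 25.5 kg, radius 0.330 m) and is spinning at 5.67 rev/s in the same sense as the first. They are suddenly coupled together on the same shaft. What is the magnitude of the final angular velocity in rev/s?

No external torque acts about the common axis, so total angular momentum is conserved.
Moments of inertia: I_A = (20.1)(0.266)² = 1.422 kg·m²; I_B = ½(25.5)(0.330)² = 1.388 kg·m².
Taking A's sense as positive: L = (1.422)(7.05) + (1.388)(5.67) = 17.90 kg·m²·rev/s.
Combined I = 1.422 + 1.388 = 2.811 kg·m².
ω_f = L / I = 17.90 / 2.811 = 6.368 rev/s.

|ω_f| ≈ 6.37 rev/s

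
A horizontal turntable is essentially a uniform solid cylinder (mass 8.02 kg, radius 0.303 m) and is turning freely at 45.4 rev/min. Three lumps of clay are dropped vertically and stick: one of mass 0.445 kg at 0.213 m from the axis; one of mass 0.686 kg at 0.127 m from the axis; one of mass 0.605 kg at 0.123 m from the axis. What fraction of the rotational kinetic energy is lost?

fraction ≈ 0.0989

No external torque acts about the axis; L_before = L_after.
I_p = ½(8.02)(0.303)² = 0.3682 kg·m².
Added inertia Σmr² = (0.445)(0.213)² + (0.686)(0.127)² + (0.605)(0.123)² = 0.04041 kg·m²; I_f = 0.3682 + 0.04041 = 0.4086 kg·m².
ω_f = I_p ω_i / I_f = (0.3682)(45.4) / 0.4086 = 40.91 rpm.
KE_i = ½(0.3682)(4.754 rad/s)² = 4.161 J; KE_f = ½(0.4086)(4.284)² = 3.749 J.
Fraction lost = 0.09890.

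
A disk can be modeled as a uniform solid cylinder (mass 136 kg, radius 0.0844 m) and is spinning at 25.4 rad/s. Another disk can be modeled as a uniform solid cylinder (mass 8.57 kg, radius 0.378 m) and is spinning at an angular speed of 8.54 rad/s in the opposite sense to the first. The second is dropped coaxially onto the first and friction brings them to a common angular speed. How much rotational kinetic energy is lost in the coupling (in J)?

No external torque acts about the common axis, so total angular momentum is conserved.
Moments of inertia: I_A = ½(136)(0.0844)² = 0.4844 kg·m²; I_B = ½(8.57)(0.378)² = 0.6123 kg·m².
Taking A's sense as positive: L = (0.4844)(25.4) − (0.6123)(8.54) = 7.075 kg·m²·rad/s.
Combined I = 0.4844 + 0.6123 = 1.097 kg·m².
ω_f = L / I = 7.075 / 1.097 = 6.451 rad/s.
KE_i = ½ΣIω² = 178.6 J; KE_f = ½(1.097)(6.451)² = 22.82 J.

ΔKE lost ≈ 156 J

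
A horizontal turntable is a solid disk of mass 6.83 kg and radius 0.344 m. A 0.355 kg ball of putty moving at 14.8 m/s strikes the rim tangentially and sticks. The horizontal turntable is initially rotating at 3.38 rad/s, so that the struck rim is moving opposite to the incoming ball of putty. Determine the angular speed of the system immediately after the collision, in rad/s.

|ω_f| ≈ 0.990 rad/s

The axle reaction passes through the axle and exerts no torque about it; angular momentum about the axle is conserved through the impact.
I_p = ½(6.83)(0.344)² = 0.4041 kg·m². Taking the sense of the ball of putty's angular momentum as positive, L_{ball} = m v R = (0.355)(14.8)(0.344) = 1.807 kg·m²/s.
L_i = −I_p ω_p + m v R = −(0.4041)(3.38) + 1.807 = 0.4415 kg·m²/s.
After sticking, I_f = I_p + m R² = 0.4041 + (0.355)(0.344)² = 0.4461 kg·m².
ω_f = L_i / I_f = 0.4415 / 0.4461 = 0.9895 rad/s.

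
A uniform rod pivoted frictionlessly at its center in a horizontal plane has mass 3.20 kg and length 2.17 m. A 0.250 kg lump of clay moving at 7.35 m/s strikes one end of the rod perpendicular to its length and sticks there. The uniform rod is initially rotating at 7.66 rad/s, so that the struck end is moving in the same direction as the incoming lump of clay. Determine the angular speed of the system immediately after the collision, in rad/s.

About the pivot the impulsive forces during the collision are internal, so angular momentum about that axis is conserved.
I_p = (1/12)(3.20)(2.17)² = 1.256 kg·m². Taking the sense of the lump of clay's angular momentum as positive, L_{lump} = m v R = (0.250)(7.35)(2.17/2) = 1.994 kg·m²/s.
L_i = +I_p ω_p + m v R = +(1.256)(7.66) + 1.994 = 11.61 kg·m²/s.
After sticking, I_f = I_p + m R² = 1.256 + (0.250)(2.17/2)² = 1.550 kg·m².
ω_f = L_i / I_f = 11.61 / 1.550 = 7.492 rad/s.

|ω_f| ≈ 7.49 rad/s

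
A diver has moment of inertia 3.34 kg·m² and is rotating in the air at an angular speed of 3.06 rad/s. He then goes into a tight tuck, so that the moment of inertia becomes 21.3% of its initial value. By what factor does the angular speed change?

ω₂/ω₁ ≈ 4.69

No external torque acts about the spin axis, so angular momentum is conserved.
I₂ = 0.213 × 3.34 = 0.7114 kg·m².
ω₂/ω₁ = I₁/I₂ = 3.340 / 0.7114 = 4.695.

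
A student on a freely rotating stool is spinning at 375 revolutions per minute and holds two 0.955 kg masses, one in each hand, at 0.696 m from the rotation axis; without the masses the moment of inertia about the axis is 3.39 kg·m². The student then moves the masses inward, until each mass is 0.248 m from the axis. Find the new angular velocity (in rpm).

Angular momentum about the spin axis is conserved since the torque about it is zero.
I₁ = 3.39 + 2(0.955)(0.696)² = 4.315 kg·m²; I₂ = 3.39 + 2(0.955)(0.248)² = 3.507 kg·m².
ω₂ = I₁ω₁ / I₂ = (4.315)(375 rpm) / (3.507) = 461.4 rpm.

ω₂ ≈ 461 rpm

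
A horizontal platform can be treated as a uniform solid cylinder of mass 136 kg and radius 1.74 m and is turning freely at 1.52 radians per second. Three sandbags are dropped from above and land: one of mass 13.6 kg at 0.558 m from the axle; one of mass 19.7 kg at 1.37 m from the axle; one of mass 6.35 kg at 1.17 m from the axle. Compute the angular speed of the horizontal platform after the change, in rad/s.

No external torque acts about the axle; L_before = L_after.
I_p = ½(136)(1.74)² = 205.9 kg·m².
Added inertia Σmr² = (13.6)(0.558)² + (19.7)(1.37)² + (6.35)(1.17)² = 49.90 kg·m²; I_f = 205.9 + 49.90 = 255.8 kg·m².
ω_f = I_p ω_i / I_f = (205.9)(1.52) / 255.8 = 1.223 rad/s.

ω_f ≈ 1.22 rad/s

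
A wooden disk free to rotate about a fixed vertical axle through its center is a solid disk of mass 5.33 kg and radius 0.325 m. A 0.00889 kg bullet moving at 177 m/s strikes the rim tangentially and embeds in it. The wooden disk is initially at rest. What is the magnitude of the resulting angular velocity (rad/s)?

The axle reaction passes through the axle and exerts no torque about it; angular momentum about the axle is conserved through the impact.
I_p = ½(5.33)(0.325)² = 0.2815 kg·m². Taking the sense of the bullet's angular momentum as positive, L_{bullet} = m v R = (0.00889)(177)(0.325) = 0.5114 kg·m²/s.
L_i = 0 + 0.5114 = 0.5114 kg·m²/s.
After sticking, I_f = I_p + m R² = 0.2815 + (0.00889)(0.325)² = 0.2824 kg·m².
ω_f = L_i / I_f = 0.5114 / 0.2824 = 1.811 rad/s.

|ω_f| ≈ 1.81 rad/s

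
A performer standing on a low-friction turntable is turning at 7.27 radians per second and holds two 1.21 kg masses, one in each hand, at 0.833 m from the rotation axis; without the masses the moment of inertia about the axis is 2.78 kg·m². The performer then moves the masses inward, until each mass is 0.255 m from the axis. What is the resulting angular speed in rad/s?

With no external torque about the axis, L is conserved: I₁ω₁ = I₂ω₂.
I₁ = 2.78 + 2(1.21)(0.833)² = 4.459 kg·m²; I₂ = 2.78 + 2(1.21)(0.255)² = 2.937 kg·m².
ω₂ = I₁ω₁ / I₂ = (4.459)(7.27 rad/s) / (2.937) = 11.04 rad/s.

ω₂ ≈ 11.0 rad/s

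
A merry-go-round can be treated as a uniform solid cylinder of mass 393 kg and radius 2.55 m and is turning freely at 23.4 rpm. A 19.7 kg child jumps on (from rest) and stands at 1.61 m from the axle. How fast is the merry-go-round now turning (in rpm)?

ω_f ≈ 22.5 rpm

The added mass arrives with no angular momentum about the axle, and any external torque about the axle is negligible, so the system's angular momentum is conserved.
I_p = ½(393)(2.55)² = 1278 kg·m².
Added inertia Σmr² = (19.7)(1.61)² = 51.06 kg·m²; I_f = 1278 + 51.06 = 1329 kg·m².
ω_f = I_p ω_i / I_f = (1278)(23.4) / 1329 = 22.50 rpm.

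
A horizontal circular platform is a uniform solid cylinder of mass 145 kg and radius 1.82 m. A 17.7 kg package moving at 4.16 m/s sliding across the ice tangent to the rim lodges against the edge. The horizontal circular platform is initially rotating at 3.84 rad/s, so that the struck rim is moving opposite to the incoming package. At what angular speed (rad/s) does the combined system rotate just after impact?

|ω_f| ≈ 2.64 rad/s

About the central axle the impulsive forces during the collision are internal, so angular momentum about that axis is conserved.
I_p = ½(145)(1.82)² = 240.1 kg·m². Taking the sense of the package's angular momentum as positive, L_{package} = m v R = (17.7)(4.16)(1.82) = 134.0 kg·m²/s.
L_i = −I_p ω_p + m v R = −(240.1)(3.84) + 134.0 = -788.2 kg·m²/s.
After sticking, I_f = I_p + m R² = 240.1 + (17.7)(1.82)² = 298.8 kg·m².
ω_f = L_i / I_f = -788.2 / 298.8 = -2.638 rad/s.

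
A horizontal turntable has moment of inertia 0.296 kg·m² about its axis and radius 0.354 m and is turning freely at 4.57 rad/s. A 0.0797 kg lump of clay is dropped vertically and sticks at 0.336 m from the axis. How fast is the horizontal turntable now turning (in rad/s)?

The added mass arrives with no angular momentum about the axis, and any external torque about the axis is negligible, so the system's angular momentum is conserved.
Added inertia Σmr² = (0.0797)(0.336)² = 0.008998 kg·m²; I_f = 0.2960 + 0.008998 = 0.3050 kg·m².
ω_f = I_p ω_i / I_f = (0.2960)(4.57) / 0.3050 = 4.435 rad/s.

ω_f ≈ 4.44 rad/s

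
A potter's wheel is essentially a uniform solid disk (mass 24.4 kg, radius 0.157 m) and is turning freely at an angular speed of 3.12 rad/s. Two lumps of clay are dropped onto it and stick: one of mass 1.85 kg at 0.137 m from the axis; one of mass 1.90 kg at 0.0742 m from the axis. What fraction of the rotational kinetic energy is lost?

No external torque acts about the axis; L_before = L_after.
I_p = ½(24.4)(0.157)² = 0.3007 kg·m².
Added inertia Σmr² = (1.85)(0.137)² + (1.90)(0.0742)² = 0.04518 kg·m²; I_f = 0.3007 + 0.04518 = 0.3459 kg·m².
ω_f = I_p ω_i / I_f = (0.3007)(3.12) / 0.3459 = 2.712 rad/s.
KE_i = ½(0.3007)(3.120 rad/s)² = 1.464 J; KE_f = ½(0.3459)(2.712)² = 1.272 J.
Fraction lost = 0.1306.

fraction ≈ 0.131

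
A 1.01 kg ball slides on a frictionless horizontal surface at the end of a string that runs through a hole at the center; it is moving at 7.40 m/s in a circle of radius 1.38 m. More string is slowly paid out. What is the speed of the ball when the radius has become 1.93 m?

Central (radial) force ⇒ zero torque about the center ⇒ m v r is constant.
v₂ = v₁ r₁ / r₂ = (7.40)(1.38) / (1.93) = 5.291 m/s.

v₂ ≈ 5.29 m/s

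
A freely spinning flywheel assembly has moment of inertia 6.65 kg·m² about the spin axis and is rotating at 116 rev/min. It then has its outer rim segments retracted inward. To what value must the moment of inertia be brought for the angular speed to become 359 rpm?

Angular momentum about the spin axis is conserved since the torque about it is zero.
I₂ = I₁ω₁ / ω₂ = (6.65)(116) / (359) = 2.149 kg·m².

I₂ ≈ 2.15 kg·m²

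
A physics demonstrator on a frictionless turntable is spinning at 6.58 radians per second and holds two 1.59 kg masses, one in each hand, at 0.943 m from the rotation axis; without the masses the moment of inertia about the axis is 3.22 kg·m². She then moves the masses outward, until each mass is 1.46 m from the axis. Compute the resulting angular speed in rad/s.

No external torque acts about the spin axis, so angular momentum is conserved.
I₁ = 3.22 + 2(1.59)(0.943)² = 6.048 kg·m²; I₂ = 3.22 + 2(1.59)(1.46)² = 9.998 kg·m².
ω₂ = I₁ω₁ / I₂ = (6.048)(6.58 rad/s) / (9.998) = 3.980 rad/s.

ω₂ ≈ 3.98 rad/s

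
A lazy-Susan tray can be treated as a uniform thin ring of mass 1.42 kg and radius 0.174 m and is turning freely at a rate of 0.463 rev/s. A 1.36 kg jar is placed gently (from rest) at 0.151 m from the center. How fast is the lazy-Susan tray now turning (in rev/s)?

The added mass arrives with no angular momentum about the center, and any external torque about the center is negligible, so the system's angular momentum is conserved.
I_p = (1.42)(0.174)² = 0.04299 kg·m².
Added inertia Σmr² = (1.36)(0.151)² = 0.03101 kg·m²; I_f = 0.04299 + 0.03101 = 0.07400 kg·m².
ω_f = I_p ω_i / I_f = (0.04299)(0.463) / 0.07400 = 0.2690 rev/s.

ω_f ≈ 0.269 rev/s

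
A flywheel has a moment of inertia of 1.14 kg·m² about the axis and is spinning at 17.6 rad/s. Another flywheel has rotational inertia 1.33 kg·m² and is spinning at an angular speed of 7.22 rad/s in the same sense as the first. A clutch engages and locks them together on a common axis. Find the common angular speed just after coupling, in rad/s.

The coupling torques are internal; angular momentum about the shared axis is conserved.
Taking A's sense as positive: L = (1.140)(17.6) + (1.330)(7.22) = 29.67 kg·m²·rad/s.
Combined I = 1.140 + 1.330 = 2.470 kg·m².
ω_f = L / I = 29.67 / 2.470 = 12.01 rad/s.

|ω_f| ≈ 12.0 rad/s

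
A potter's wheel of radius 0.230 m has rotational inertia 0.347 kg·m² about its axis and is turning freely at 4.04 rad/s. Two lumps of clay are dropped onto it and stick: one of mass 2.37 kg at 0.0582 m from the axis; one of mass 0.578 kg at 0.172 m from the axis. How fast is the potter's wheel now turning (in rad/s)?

No external torque acts about the axis; L_before = L_after.
Added inertia Σmr² = (2.37)(0.0582)² + (0.578)(0.172)² = 0.02513 kg·m²; I_f = 0.3470 + 0.02513 = 0.3721 kg·m².
ω_f = I_p ω_i / I_f = (0.3470)(4.04) / 0.3721 = 3.767 rad/s.

ω_f ≈ 3.77 rad/s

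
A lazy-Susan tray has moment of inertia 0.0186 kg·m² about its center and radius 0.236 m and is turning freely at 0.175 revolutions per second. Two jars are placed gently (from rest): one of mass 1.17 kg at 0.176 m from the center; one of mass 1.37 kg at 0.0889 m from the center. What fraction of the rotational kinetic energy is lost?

No external torque acts about the center; L_before = L_after.
Added inertia Σmr² = (1.17)(0.176)² + (1.37)(0.0889)² = 0.04707 kg·m²; I_f = 0.01860 + 0.04707 = 0.06567 kg·m².
ω_f = I_p ω_i / I_f = (0.01860)(0.175) / 0.06567 = 0.04957 rev/s.
KE_i = ½(0.01860)(1.100 rad/s)² = 0.01124 J; KE_f = ½(0.06567)(0.3114)² = 0.003185 J.
Fraction lost = 0.7168.

fraction ≈ 0.717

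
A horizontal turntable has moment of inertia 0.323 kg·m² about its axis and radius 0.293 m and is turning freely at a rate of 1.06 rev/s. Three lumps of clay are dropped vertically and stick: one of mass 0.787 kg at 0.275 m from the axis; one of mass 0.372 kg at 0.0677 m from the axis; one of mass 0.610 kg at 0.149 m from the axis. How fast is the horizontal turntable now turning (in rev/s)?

ω_f ≈ 0.861 rev/s

The added mass arrives with no angular momentum about the axis, and any external torque about the axis is negligible, so the system's angular momentum is conserved.
Added inertia Σmr² = (0.787)(0.275)² + (0.372)(0.0677)² + (0.610)(0.149)² = 0.07476 kg·m²; I_f = 0.3230 + 0.07476 = 0.3978 kg·m².
ω_f = I_p ω_i / I_f = (0.3230)(1.06) / 0.3978 = 0.8608 rev/s.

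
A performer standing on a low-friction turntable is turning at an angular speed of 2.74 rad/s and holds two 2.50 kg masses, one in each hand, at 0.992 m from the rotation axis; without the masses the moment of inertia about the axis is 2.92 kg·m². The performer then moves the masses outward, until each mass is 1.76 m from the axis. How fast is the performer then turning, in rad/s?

ω₂ ≈ 1.17 rad/s

No external torque acts about the spin axis, so angular momentum is conserved.
I₁ = 2.92 + 2(2.50)(0.992)² = 7.840 kg·m²; I₂ = 2.92 + 2(2.50)(1.76)² = 18.41 kg·m².
ω₂ = I₁ω₁ / I₂ = (7.840)(2.74 rad/s) / (18.41) = 1.167 rad/s.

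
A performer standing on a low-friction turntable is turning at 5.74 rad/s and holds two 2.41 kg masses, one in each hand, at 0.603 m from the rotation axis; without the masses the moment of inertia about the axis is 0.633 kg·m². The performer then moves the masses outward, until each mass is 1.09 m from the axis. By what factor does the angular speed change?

ω₂/ω₁ ≈ 0.375

No external torque acts about the spin axis, so angular momentum is conserved.
I₁ = 0.633 + 2(2.41)(0.603)² = 2.386 kg·m²; I₂ = 0.633 + 2(2.41)(1.09)² = 6.360 kg·m².
ω₂/ω₁ = I₁/I₂ = 2.386 / 6.360 = 0.3751.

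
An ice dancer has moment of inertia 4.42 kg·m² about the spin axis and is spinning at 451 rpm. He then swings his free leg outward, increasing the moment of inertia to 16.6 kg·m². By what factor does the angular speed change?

Angular momentum about the spin axis is conserved since the torque about it is zero.
ω₂/ω₁ = I₁/I₂ = 4.420 / 16.60 = 0.2663.

ω₂/ω₁ ≈ 0.266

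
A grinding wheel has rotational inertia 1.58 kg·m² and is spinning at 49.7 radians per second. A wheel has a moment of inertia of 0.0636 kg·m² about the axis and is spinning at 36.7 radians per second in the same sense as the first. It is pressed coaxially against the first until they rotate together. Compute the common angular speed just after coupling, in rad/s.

The coupling torques are internal; angular momentum about the shared axis is conserved.
Taking A's sense as positive: L = (1.580)(49.7) + (0.06360)(36.7) = 80.86 kg·m²·rad/s.
Combined I = 1.580 + 0.06360 = 1.644 kg·m².
ω_f = L / I = 80.86 / 1.644 = 49.20 rad/s.

|ω_f| ≈ 49.2 rad/s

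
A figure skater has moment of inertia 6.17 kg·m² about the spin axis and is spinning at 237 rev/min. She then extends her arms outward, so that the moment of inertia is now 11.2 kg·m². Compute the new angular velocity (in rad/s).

No external torque acts about the spin axis, so angular momentum is conserved.
ω₂ = I₁ω₁ / I₂ = (6.170)(237 rpm) / (11.20) = 130.6 rpm = 13.67 rad/s.

ω₂ ≈ 13.7 rad/s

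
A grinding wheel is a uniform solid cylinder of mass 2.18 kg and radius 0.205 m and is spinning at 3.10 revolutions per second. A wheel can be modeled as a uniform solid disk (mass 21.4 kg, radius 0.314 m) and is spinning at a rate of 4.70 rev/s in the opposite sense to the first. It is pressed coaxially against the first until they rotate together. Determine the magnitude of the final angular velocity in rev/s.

The coupling torques are internal; angular momentum about the shared axis is conserved.
Moments of inertia: I_A = ½(2.18)(0.205)² = 0.04581 kg·m²; I_B = ½(21.4)(0.314)² = 1.055 kg·m².
Taking A's sense as positive: L = (0.04581)(3.10) − (1.055)(4.70) = -4.816 kg·m²·rev/s.
Combined I = 0.04581 + 1.055 = 1.101 kg·m².
ω_f = L / I = -4.816 / 1.101 = -4.375 rev/s.

|ω_f| ≈ 4.38 rev/s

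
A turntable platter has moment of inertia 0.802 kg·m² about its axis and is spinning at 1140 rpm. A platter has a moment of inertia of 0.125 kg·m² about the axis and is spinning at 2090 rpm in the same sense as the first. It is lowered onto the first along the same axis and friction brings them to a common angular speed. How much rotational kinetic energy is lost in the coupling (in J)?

ΔKE lost ≈ 535 J

The coupling torques are internal; angular momentum about the shared axis is conserved.
Taking A's sense as positive: L = (0.8020)(1140) + (0.1250)(2090) = 1176 kg·m²·rpm.
Combined I = 0.8020 + 0.1250 = 0.9270 kg·m².
ω_f = L / I = 1176 / 0.9270 = 1268 rpm.
KE_i = ½ΣIω² = 8709 J; KE_f = ½(0.9270)(132.8)² = 8174 J.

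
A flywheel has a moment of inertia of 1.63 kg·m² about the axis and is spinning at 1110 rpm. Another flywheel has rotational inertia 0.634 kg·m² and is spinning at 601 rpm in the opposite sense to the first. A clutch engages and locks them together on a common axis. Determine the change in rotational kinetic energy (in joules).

ΔKE ≈ -7330 J

The coupling torques are internal; angular momentum about the shared axis is conserved.
Taking A's sense as positive: L = (1.630)(1110) − (0.6340)(601) = 1428 kg·m²·rpm.
Combined I = 1.630 + 0.6340 = 2.264 kg·m².
ω_f = L / I = 1428 / 2.264 = 630.9 rpm.
KE_i = ½ΣIω² = 12270 J; KE_f = ½(2.264)(66.06)² = 4940 J.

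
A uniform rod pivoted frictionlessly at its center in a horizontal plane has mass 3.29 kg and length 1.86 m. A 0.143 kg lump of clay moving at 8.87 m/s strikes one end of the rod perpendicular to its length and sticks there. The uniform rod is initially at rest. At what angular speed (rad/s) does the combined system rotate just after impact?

The axle reaction passes through the pivot and exerts no torque about it; angular momentum about the pivot is conserved through the impact.
I_p = (1/12)(3.29)(1.86)² = 0.9485 kg·m². Taking the sense of the lump of clay's angular momentum as positive, L_{lump} = m v R = (0.143)(8.87)(1.86/2) = 1.180 kg·m²/s.
L_i = 0 + 1.180 = 1.180 kg·m²/s.
After sticking, I_f = I_p + m R² = 0.9485 + (0.143)(1.86/2)² = 1.072 kg·m².
ω_f = L_i / I_f = 1.180 / 1.072 = 1.100 rad/s.

|ω_f| ≈ 1.10 rad/s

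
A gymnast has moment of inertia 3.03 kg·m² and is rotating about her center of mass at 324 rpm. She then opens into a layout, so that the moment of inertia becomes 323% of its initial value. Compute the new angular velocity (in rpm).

ω₂ ≈ 100 rpm

Angular momentum about the spin axis is conserved since the torque about it is zero.
I₂ = 3.23 × 3.03 = 9.787 kg·m².
ω₂ = I₁ω₁ / I₂ = (3.030)(324 rpm) / (9.787) = 100.3 rpm.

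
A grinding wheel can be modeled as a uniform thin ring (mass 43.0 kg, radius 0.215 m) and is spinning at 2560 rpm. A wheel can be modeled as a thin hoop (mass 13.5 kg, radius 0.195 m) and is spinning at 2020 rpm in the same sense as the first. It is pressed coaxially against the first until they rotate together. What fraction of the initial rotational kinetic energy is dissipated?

fraction ≈ 0.00787

No external torque acts about the common axis, so total angular momentum is conserved.
Moments of inertia: I_A = (43.0)(0.215)² = 1.988 kg·m²; I_B = (13.5)(0.195)² = 0.5133 kg·m².
Taking A's sense as positive: L = (1.988)(2560) + (0.5133)(2020) = 6125 kg·m²·rpm.
Combined I = 1.988 + 0.5133 = 2.501 kg·m².
ω_f = L / I = 6125 / 2.501 = 2449 rpm.
KE_i = ½ΣIω² = 82910 J; KE_f = ½(2.501)(256.5)² = 82260 J.
Fraction dissipated = (KE_i − KE_f)/KE_i = 0.007868.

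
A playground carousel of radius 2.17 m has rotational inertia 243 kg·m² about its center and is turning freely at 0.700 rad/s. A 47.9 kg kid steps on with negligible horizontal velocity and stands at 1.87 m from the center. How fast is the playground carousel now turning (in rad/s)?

ω_f ≈ 0.414 rad/s

The added mass arrives with no angular momentum about the center, and any external torque about the center is negligible, so the system's angular momentum is conserved.
Added inertia Σmr² = (47.9)(1.87)² = 167.5 kg·m²; I_f = 243.0 + 167.5 = 410.5 kg·m².
ω_f = I_p ω_i / I_f = (243.0)(0.700) / 410.5 = 0.4144 rad/s.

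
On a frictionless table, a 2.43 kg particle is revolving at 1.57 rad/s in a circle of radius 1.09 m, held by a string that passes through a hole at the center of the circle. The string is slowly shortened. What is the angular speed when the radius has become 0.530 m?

The constraining force is radial, so m r² ω about the center is conserved.
ω₂ = ω₁ (r₁/r₂)² = (1.57)(1.09/0.530)² = 6.641 rad/s.

ω₂ ≈ 6.64 rad/s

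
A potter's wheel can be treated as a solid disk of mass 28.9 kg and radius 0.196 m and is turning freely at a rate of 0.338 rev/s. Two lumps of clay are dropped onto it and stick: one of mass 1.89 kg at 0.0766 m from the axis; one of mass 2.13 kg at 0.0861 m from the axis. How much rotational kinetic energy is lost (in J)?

The added mass arrives with no angular momentum about the axis, and any external torque about the axis is negligible, so the system's angular momentum is conserved.
I_p = ½(28.9)(0.196)² = 0.5551 kg·m².
Added inertia Σmr² = (1.89)(0.0766)² + (2.13)(0.0861)² = 0.02688 kg·m²; I_f = 0.5551 + 0.02688 = 0.5820 kg·m².
ω_f = I_p ω_i / I_f = (0.5551)(0.338) / 0.5820 = 0.3224 rev/s.
KE_i = ½(0.5551)(2.124 rad/s)² = 1.252 J; KE_f = ½(0.5820)(2.026)² = 1.194 J.

energy lost ≈ 0.0578 J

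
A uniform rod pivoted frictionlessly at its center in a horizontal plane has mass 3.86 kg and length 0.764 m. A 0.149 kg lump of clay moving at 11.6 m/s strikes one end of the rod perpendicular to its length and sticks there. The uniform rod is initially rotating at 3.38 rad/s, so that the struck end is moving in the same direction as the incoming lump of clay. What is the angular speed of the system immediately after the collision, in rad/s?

About the pivot the impulsive forces during the collision are internal, so angular momentum about that axis is conserved.
I_p = (1/12)(3.86)(0.764)² = 0.1878 kg·m². Taking the sense of the lump of clay's angular momentum as positive, L_{lump} = m v R = (0.149)(11.6)(0.764/2) = 0.6602 kg·m²/s.
L_i = +I_p ω_p + m v R = +(0.1878)(3.38) + 0.6602 = 1.295 kg·m²/s.
After sticking, I_f = I_p + m R² = 0.1878 + (0.149)(0.764/2)² = 0.2095 kg·m².
ω_f = L_i / I_f = 1.295 / 0.2095 = 6.181 rad/s.

|ω_f| ≈ 6.18 rad/s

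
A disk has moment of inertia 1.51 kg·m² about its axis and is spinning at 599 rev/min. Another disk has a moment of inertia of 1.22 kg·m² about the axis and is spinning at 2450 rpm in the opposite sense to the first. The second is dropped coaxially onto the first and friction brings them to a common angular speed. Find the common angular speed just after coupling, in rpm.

|ω_f| ≈ 764 rpm

The coupling torques are internal; angular momentum about the shared axis is conserved.
Taking A's sense as positive: L = (1.510)(599) − (1.220)(2450) = -2085 kg·m²·rpm.
Combined I = 1.510 + 1.220 = 2.730 kg·m².
ω_f = L / I = -2085 / 2.730 = -763.6 rpm.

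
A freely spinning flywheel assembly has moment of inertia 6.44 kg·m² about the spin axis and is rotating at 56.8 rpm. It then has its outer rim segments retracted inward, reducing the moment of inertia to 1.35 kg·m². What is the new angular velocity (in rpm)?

No external torque acts about the spin axis, so angular momentum is conserved.
ω₂ = I₁ω₁ / I₂ = (6.440)(56.8 rpm) / (1.350) = 271.0 rpm.

ω₂ ≈ 271 rpm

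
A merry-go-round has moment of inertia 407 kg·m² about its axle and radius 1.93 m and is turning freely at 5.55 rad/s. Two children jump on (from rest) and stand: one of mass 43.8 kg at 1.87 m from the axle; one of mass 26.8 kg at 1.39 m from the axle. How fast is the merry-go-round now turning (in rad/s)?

ω_f ≈ 3.69 rad/s

No external torque acts about the axle; L_before = L_after.
Added inertia Σmr² = (43.8)(1.87)² + (26.8)(1.39)² = 204.9 kg·m²; I_f = 407.0 + 204.9 = 611.9 kg·m².
ω_f = I_p ω_i / I_f = (407.0)(5.55) / 611.9 = 3.691 rad/s.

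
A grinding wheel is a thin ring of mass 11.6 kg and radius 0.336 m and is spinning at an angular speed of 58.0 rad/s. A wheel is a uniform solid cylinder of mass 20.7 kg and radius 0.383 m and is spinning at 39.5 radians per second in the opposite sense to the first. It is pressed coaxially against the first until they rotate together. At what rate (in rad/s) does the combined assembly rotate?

The coupling torques are internal; angular momentum about the shared axis is conserved.
Moments of inertia: I_A = (11.6)(0.336)² = 1.310 kg·m²; I_B = ½(20.7)(0.383)² = 1.518 kg·m².
Taking A's sense as positive: L = (1.310)(58.0) − (1.518)(39.5) = 15.99 kg·m²·rad/s.
Combined I = 1.310 + 1.518 = 2.828 kg·m².
ω_f = L / I = 15.99 / 2.828 = 5.653 rad/s.

|ω_f| ≈ 5.65 rad/s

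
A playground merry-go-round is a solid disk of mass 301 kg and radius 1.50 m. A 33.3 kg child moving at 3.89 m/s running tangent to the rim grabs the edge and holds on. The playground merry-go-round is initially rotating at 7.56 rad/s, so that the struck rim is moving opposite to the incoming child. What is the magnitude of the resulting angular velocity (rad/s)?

About the axle the impulsive forces during the collision are internal, so angular momentum about that axis is conserved.
I_p = ½(301)(1.50)² = 338.6 kg·m². Taking the sense of the child's angular momentum as positive, L_{child} = m v R = (33.3)(3.89)(1.50) = 194.3 kg·m²/s.
L_i = −I_p ω_p + m v R = −(338.6)(7.56) + 194.3 = -2366 kg·m²/s.
After sticking, I_f = I_p + m R² = 338.6 + (33.3)(1.50)² = 413.6 kg·m².
ω_f = L_i / I_f = -2366 / 413.6 = -5.720 rad/s.

|ω_f| ≈ 5.72 rad/s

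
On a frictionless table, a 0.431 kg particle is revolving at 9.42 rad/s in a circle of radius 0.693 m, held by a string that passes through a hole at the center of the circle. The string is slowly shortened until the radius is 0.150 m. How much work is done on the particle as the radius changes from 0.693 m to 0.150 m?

No torque about the axis ⇒ m r₁² ω₁ = m r₂² ω₂.
ω₂ = ω₁ (r₁/r₂)² = (9.42)(0.693/0.150)² = 201.1 rad/s.
W = ΔKE = ½m(v₂² − v₁²) = 186.8 J.

W ≈ 187 J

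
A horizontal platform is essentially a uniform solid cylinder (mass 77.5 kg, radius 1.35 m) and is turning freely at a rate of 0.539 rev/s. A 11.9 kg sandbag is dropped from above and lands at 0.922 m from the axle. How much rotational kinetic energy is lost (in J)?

energy lost ≈ 50.7 J

No external torque acts about the axle; L_before = L_after.
I_p = ½(77.5)(1.35)² = 70.62 kg·m².
Added inertia Σmr² = (11.9)(0.922)² = 10.12 kg·m²; I_f = 70.62 + 10.12 = 80.74 kg·m².
ω_f = I_p ω_i / I_f = (70.62)(0.539) / 80.74 = 0.4715 rev/s.
KE_i = ½(70.62)(3.387 rad/s)² = 405.0 J; KE_f = ½(80.74)(2.962)² = 354.2 J.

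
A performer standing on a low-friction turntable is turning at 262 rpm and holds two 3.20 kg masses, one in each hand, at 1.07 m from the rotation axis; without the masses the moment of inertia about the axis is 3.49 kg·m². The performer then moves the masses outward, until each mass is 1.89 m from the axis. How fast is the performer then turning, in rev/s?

ω₂ ≈ 1.79 rev/s

Angular momentum about the spin axis is conserved since the torque about it is zero.
I₁ = 3.49 + 2(3.20)(1.07)² = 10.82 kg·m²; I₂ = 3.49 + 2(3.20)(1.89)² = 26.35 kg·m².
ω₂ = I₁ω₁ / I₂ = (10.82)(262 rpm) / (26.35) = 107.6 rpm = 1.793 rev/s.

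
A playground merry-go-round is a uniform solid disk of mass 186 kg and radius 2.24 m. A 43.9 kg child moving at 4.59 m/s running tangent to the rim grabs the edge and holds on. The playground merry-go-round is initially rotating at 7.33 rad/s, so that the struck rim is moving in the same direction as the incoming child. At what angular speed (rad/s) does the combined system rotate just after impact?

|ω_f| ≈ 5.64 rad/s

About the axle the impulsive forces during the collision are internal, so angular momentum about that axis is conserved.
I_p = ½(186)(2.24)² = 466.6 kg·m². Taking the sense of the child's angular momentum as positive, L_{child} = m v R = (43.9)(4.59)(2.24) = 451.4 kg·m²/s.
L_i = +I_p ω_p + m v R = +(466.6)(7.33) + 451.4 = 3872 kg·m²/s.
After sticking, I_f = I_p + m R² = 466.6 + (43.9)(2.24)² = 686.9 kg·m².
ω_f = L_i / I_f = 3872 / 686.9 = 5.637 rad/s.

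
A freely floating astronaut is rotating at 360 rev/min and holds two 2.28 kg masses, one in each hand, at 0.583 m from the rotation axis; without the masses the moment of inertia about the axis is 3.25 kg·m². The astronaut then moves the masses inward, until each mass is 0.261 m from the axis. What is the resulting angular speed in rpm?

Angular momentum about the spin axis is conserved since the torque about it is zero.
I₁ = 3.25 + 2(2.28)(0.583)² = 4.800 kg·m²; I₂ = 3.25 + 2(2.28)(0.261)² = 3.561 kg·m².
ω₂ = I₁ω₁ / I₂ = (4.800)(360 rpm) / (3.561) = 485.3 rpm.

ω₂ ≈ 485 rpm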